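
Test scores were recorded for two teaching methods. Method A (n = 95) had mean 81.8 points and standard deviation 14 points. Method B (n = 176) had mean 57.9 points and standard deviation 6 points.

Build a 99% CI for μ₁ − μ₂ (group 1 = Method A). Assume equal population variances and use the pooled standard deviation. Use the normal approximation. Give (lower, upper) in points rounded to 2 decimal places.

(20.76, 27.04)

s_p = √[((n₁−1)s₁² + (n₂−1)s₂²)/(n₁+n₂−2)] = √[(94·14² + 175·6²)/269] = 9.5870.
SE = 9.5870·√(1/95 + 1/176) = 1.2205.
With z* = 2.576, margin = 2.576 × 1.2205 = 3.1440.
x̄₁ − x̄₂ = 81.8 − 57.9 = 23.9000; interval 23.9000 ± 3.1440 = (20.76, 27.04).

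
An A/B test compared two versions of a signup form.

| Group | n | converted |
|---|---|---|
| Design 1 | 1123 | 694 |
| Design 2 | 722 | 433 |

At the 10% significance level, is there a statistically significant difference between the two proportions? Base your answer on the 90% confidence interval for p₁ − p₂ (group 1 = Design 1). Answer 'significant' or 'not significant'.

p̂₁ = 694/1123 = 0.6180 and p̂₂ = 433/722 = 0.5997.
SE₁ = √(p̂₁(1−p̂₁)/n₁) = √(0.6180·0.3820/1123) = 0.01450; SE₂ = √(0.5997·0.4003/722) = 0.01823.
Independent samples: SE of the difference = √(SE₁² + SE₂²) = √(0.00021025 + 0.0003323329) = 0.02329.
z* for 90% confidence is 1.645, so the margin of error is 1.645 × 0.02329 = 0.03831.
Point estimate p̂₁ − p̂₂ = 0.6180 − 0.5997 = 0.0183.
0.0183 ± 0.03831 → (-0.02001, 0.05661).
The interval (-0.02001, 0.05661) contains 0, so the difference is not significant.

not significant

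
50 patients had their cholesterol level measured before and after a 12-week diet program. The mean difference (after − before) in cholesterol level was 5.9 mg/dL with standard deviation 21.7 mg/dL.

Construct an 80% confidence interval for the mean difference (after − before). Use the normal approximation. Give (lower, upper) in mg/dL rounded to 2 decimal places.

(1.97, 9.83)

This is a matched-pairs design, so SE = s_d/√n = 21.7/√50 = 3.0688.
Margin = 1.282 × 3.0688 = 3.9342; the interval is 5.9 ± 3.9342 = (1.97, 9.83).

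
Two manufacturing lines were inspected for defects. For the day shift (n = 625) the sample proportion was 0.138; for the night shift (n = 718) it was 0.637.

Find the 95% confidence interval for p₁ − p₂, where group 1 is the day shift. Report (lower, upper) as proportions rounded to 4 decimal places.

SE₁ = √(p̂₁(1−p̂₁)/n₁) = √(0.1380·0.8620/625) = 0.01380; SE₂ = √(0.6370·0.3630/718) = 0.01795.
Independent samples: SE of the difference = √(SE₁² + SE₂²) = √(0.00019044 + 0.0003222025) = 0.02264.
z* for 95% confidence is 1.960, so the margin of error is 1.960 × 0.02264 = 0.04437.
Point estimate p̂₁ − p̂₂ = 0.1380 − 0.6370 = -0.4990.
-0.4990 ± 0.04437 → (-0.5434, -0.4546).

(-0.5434, -0.4546)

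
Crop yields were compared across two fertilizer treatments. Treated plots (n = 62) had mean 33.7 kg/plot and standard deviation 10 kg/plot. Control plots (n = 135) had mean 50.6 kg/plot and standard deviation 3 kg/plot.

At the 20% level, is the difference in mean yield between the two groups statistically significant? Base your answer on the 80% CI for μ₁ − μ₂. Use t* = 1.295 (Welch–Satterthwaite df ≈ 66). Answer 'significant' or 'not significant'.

significant

Per-group SEs: s₁/√n₁ = 10/√62 = 1.2700, s₂/√n₂ = 3/√135 = 0.2582.
Unpooled SE of the difference: √(1.6129 + 0.06666724) = 1.2960.
Margin of error = t* · SE = 1.295 × 1.2960 = 1.6783.
x̄₁ − x̄₂ = 33.7 − 50.6 = -16.9000.
CI: -16.9000 ± 1.6783 = (-18.5783, -15.2217).
The interval (-18.5783, -15.2217) does not contain 0, so the difference is significant.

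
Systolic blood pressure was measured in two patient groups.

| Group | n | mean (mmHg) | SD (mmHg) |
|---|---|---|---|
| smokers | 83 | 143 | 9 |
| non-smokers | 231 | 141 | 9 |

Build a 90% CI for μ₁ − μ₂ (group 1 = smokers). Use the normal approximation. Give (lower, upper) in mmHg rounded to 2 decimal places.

Per-group SEs: s₁/√n₁ = 9/√83 = 0.9879, s₂/√n₂ = 9/√231 = 0.5922.
Unpooled SE of the difference: √(0.97594641 + 0.35070084) = 1.1518.
Margin of error = z* · SE = 1.645 × 1.1518 = 1.8947.
x̄₁ − x̄₂ = 143 − 141 = 2.0000.
CI: 2.0000 ± 1.8947 = (0.11, 3.89).

(0.11, 3.89)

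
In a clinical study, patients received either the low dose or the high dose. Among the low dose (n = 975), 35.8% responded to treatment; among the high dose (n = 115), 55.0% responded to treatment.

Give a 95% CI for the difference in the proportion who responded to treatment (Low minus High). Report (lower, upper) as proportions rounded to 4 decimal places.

(-0.2878, -0.0962)

SE₁ = √(p̂₁(1−p̂₁)/n₁) = √(0.3580·0.6420/975) = 0.01535; SE₂ = √(0.5500·0.4500/115) = 0.04639.
Independent samples: SE of the difference = √(SE₁² + SE₂²) = √(0.0002356225 + 0.0021520321) = 0.04886.
z* for 95% confidence is 1.960, so the margin of error is 1.960 × 0.04886 = 0.09577.
Point estimate p̂₁ − p̂₂ = 0.3580 − 0.5500 = -0.1920.
-0.1920 ± 0.09577 → (-0.2878, -0.0962).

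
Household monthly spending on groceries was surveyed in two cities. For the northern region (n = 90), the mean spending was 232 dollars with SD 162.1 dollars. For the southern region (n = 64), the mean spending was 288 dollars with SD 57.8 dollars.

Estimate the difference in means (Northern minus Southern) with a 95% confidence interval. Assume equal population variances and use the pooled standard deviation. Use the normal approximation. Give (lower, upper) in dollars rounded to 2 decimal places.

(-97.50, -14.50)

s_p = √[((n₁−1)s₁² + (n₂−1)s₂²)/(n₁+n₂−2)] = √[(89·162.1² + 63·57.8²)/152] = 129.4999.
SE = 129.4999·√(1/90 + 1/64) = 21.1748.
With z* = 1.960, margin = 1.960 × 21.1748 = 41.5026.
x̄₁ − x̄₂ = 232 − 288 = -56.0000; interval -56.0000 ± 41.5026 = (-97.50, -14.50).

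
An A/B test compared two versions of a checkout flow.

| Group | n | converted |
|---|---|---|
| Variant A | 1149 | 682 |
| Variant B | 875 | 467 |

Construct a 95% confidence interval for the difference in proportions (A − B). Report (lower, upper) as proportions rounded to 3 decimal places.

(0.016, 0.103)

Sample proportions: 682/1149 = 0.5936, 467/875 = 0.5337.
Each SE is √(p̂(1−p̂)/n): √(0.5936·0.4064/1149) = 0.01449 and √(0.5337·0.4663/875) = 0.01686.
SE(p̂₁ − p̂₂) = √(SE₁² + SE₂²) = √(0.0002099601 + 0.0002842596) = 0.02223, since the two samples are independent.
At 95% confidence z* = 1.960; margin = 1.960 × 0.02223 = 0.04357.
The difference is 0.5936 − 0.5337 = 0.0599, so the interval is 0.0599 ± 0.04357 = (0.016, 0.103).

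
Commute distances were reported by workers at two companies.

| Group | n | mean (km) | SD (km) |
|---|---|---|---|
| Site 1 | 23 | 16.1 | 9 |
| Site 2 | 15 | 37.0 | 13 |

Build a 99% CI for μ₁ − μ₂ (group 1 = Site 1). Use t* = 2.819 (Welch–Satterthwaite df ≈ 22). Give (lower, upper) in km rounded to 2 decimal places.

(-31.74, -10.06)

Per-group SEs: s₁/√n₁ = 9/√23 = 1.8766, s₂/√n₂ = 13/√15 = 3.3566.
Unpooled SE of the difference: √(3.52162756 + 11.26676356) = 3.8456.
Margin of error = t* · SE = 2.819 × 3.8456 = 10.8407.
x̄₁ − x̄₂ = 16.1 − 37.0 = -20.9000.
CI: -20.9000 ± 10.8407 = (-31.74, -10.06).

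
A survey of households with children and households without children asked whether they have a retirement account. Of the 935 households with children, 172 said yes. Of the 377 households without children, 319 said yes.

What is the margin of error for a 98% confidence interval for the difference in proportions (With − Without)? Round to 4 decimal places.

0.0523

p̂₁ = 172/935 = 0.1840 and p̂₂ = 319/377 = 0.8462.
SE₁ = √(p̂₁(1−p̂₁)/n₁) = √(0.1840·0.8160/935) = 0.01267; SE₂ = √(0.8462·0.1538/377) = 0.01858.
Independent samples: SE of the difference = √(SE₁² + SE₂²) = √(0.0001605289 + 0.0003452164) = 0.02249.
z* for 98% confidence is 2.326, so the margin of error is 2.326 × 0.02249 = 0.05231.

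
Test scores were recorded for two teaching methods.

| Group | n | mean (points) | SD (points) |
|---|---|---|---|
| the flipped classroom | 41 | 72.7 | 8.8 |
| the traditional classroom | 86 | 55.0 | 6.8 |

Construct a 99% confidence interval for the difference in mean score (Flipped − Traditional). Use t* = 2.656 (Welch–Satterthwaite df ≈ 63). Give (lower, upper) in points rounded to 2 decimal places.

(13.56, 21.84)

SE₁ = s₁/√n₁ = 8.8/√41 = 1.3743; SE₂ = 6.8/√86 = 0.7333.
Independent samples, unequal variances: SE_diff = √(SE₁² + SE₂²) = √(1.88870049 + 0.53772889) = 1.5577.
t* = 2.656, so margin of error = 2.656 × 1.5577 = 4.1373.
Difference in means = 72.7 − 55.0 = 17.7000.
17.7000 ± 4.1373 → (13.56, 21.84).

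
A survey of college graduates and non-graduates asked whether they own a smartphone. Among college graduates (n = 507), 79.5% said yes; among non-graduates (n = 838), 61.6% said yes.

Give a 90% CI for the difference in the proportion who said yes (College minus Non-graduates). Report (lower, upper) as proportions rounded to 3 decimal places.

Each SE is √(p̂(1−p̂)/n): √(0.7950·0.2050/507) = 0.01793 and √(0.6160·0.3840/838) = 0.01680.
SE(p̂₁ − p̂₂) = √(SE₁² + SE₂²) = √(0.0003214849 + 0.00028224) = 0.02457, since the two samples are independent.
At 90% confidence z* = 1.645; margin = 1.645 × 0.02457 = 0.04042.
The difference is 0.7950 − 0.6160 = 0.1790, so the interval is 0.1790 ± 0.04042 = (0.139, 0.219).

(0.139, 0.219)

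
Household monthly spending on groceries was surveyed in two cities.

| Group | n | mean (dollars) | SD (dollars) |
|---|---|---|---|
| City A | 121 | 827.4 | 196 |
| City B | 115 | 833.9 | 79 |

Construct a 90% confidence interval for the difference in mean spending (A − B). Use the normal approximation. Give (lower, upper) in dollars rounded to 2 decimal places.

Per-group SEs: s₁/√n₁ = 196/√121 = 17.8182, s₂/√n₂ = 79/√115 = 7.3668.
Unpooled SE of the difference: √(317.48825124 + 54.26974224) = 19.2810.
Margin of error = z* · SE = 1.645 × 19.2810 = 31.7172.
x̄₁ − x̄₂ = 827.4 − 833.9 = -6.5000.
CI: -6.5000 ± 31.7172 = (-38.22, 25.22).

(-38.22, 25.22)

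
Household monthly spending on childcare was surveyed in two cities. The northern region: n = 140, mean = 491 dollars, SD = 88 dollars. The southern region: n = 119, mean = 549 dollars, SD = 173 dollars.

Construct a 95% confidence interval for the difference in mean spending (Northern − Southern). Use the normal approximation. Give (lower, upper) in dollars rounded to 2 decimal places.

(-92.33, -23.67)

Standard errors of each mean: 88/√140 = 7.4374 and 173/√119 = 15.8589.
SE(x̄₁ − x̄₂) = √(7.4374² + 15.8589²) = 17.5163 for independent samples with unequal variances.
With z* = 1.960, the margin is 1.960 × 17.5163 = 34.3319.
x̄₁ − x̄₂ = 491 − 549 = -58.0000; the interval is -58.0000 ± 34.3319 = (-92.33, -23.67).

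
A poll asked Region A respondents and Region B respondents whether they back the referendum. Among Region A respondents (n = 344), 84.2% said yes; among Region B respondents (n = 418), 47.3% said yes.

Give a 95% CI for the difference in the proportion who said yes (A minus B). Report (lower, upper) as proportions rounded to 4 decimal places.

Each SE is √(p̂(1−p̂)/n): √(0.8420·0.1580/344) = 0.01967 and √(0.4730·0.5270/418) = 0.02442.
SE(p̂₁ − p̂₂) = √(SE₁² + SE₂²) = √(0.0003869089 + 0.0005963364) = 0.03136, since the two samples are independent.
At 95% confidence z* = 1.960; margin = 1.960 × 0.03136 = 0.06147.
The difference is 0.8420 − 0.4730 = 0.3690, so the interval is 0.3690 ± 0.06147 = (0.3075, 0.4305).

(0.3075, 0.4305)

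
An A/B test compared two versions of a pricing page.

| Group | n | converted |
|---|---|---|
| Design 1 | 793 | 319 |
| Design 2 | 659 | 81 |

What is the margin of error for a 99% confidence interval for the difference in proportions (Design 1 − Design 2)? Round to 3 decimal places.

0.056

First, p̂₁ = 319/793 = 0.4023; p̂₂ = 81/659 = 0.1229.
The two standard errors are √(0.4023×0.5977/793) = 0.01741 and √(0.1229×0.8771/659) = 0.01279.
Because the samples are independent, SE_diff = √(0.01741² + 0.01279²) = 0.02160.
Using z* = 2.576 for 99%, ME = 2.576 × 0.02160 = 0.05564.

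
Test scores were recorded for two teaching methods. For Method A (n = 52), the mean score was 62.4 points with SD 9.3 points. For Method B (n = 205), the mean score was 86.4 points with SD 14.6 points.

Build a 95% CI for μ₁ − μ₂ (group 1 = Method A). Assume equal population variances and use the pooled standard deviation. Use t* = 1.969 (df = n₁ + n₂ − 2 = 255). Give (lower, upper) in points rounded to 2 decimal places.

s_p = √[((n₁−1)s₁² + (n₂−1)s₂²)/(n₁+n₂−2)] = √[(51·9.3² + 204·14.6²)/255] = 13.7050.
SE = 13.7050·√(1/52 + 1/205) = 2.1280.
With t* = 1.969, margin = 1.969 × 2.1280 = 4.1900.
x̄₁ − x̄₂ = 62.4 − 86.4 = -24.0000; interval -24.0000 ± 4.1900 = (-28.19, -19.81).

(-28.19, -19.81)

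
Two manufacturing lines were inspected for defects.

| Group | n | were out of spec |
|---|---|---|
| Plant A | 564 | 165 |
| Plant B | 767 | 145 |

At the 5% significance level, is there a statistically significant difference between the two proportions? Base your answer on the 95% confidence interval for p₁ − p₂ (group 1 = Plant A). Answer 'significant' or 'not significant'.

significant

First, p̂₁ = 165/564 = 0.2926; p̂₂ = 145/767 = 0.1890.
The two standard errors are √(0.2926×0.7074/564) = 0.01916 and √(0.1890×0.8110/767) = 0.01414.
Because the samples are independent, SE_diff = √(0.01916² + 0.01414²) = 0.02381.
Using z* = 1.960 for 95%, ME = 1.960 × 0.02381 = 0.04667.
p̂₁ − p̂₂ = 0.1036; interval 0.1036 ± 0.04667 gives (0.05693, 0.15027).
The interval (0.05693, 0.15027) does not contain 0, so the difference is significant.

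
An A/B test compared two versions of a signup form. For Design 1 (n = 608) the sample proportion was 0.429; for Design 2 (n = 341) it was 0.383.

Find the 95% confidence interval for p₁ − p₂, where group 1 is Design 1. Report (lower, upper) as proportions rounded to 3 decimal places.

The two standard errors are √(0.4290×0.5710/608) = 0.02007 and √(0.3830×0.6170/341) = 0.02632.
Because the samples are independent, SE_diff = √(0.02007² + 0.02632²) = 0.03310.
Using z* = 1.960 for 95%, ME = 1.960 × 0.03310 = 0.06488.
p̂₁ − p̂₂ = 0.0460; interval 0.0460 ± 0.06488 gives (-0.019, 0.111).

(-0.019, 0.111)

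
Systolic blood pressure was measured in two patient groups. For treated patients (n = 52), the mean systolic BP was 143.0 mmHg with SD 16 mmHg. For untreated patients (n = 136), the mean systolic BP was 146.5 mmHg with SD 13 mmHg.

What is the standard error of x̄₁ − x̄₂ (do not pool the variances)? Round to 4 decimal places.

SE₁ = s₁/√n₁ = 16/√52 = 2.2188; SE₂ = 13/√136 = 1.1147.
Independent samples, unequal variances: SE_diff = √(SE₁² + SE₂²) = √(4.92307344 + 1.24255609) = 2.4831.

2.4831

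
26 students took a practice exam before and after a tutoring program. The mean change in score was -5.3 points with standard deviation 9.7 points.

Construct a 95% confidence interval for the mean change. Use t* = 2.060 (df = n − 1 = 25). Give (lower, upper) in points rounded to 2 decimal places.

This is a matched-pairs design, so SE = s_d/√n = 9.7/√26 = 1.9023.
Margin = 2.060 × 1.9023 = 3.9187; the interval is -5.3 ± 3.9187 = (-9.22, -1.38).

(-9.22, -1.38)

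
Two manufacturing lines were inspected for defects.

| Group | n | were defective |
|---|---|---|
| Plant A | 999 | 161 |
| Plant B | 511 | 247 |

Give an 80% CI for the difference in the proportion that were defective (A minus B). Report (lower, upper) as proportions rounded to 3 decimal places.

(-0.354, -0.290)

First, p̂₁ = 161/999 = 0.1612; p̂₂ = 247/511 = 0.4834.
The two standard errors are √(0.1612×0.8388/999) = 0.01163 and √(0.4834×0.5166/511) = 0.02211.
Because the samples are independent, SE_diff = √(0.01163² + 0.02211²) = 0.02498.
Using z* = 1.282 for 80%, ME = 1.282 × 0.02498 = 0.03202.
p̂₁ − p̂₂ = -0.3222; interval -0.3222 ± 0.03202 gives (-0.354, -0.290).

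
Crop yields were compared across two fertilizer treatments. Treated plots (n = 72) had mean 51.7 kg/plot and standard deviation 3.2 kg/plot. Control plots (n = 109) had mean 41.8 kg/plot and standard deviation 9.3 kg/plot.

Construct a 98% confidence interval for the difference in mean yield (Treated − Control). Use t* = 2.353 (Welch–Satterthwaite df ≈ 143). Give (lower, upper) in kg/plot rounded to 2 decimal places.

(7.62, 12.18)

Per-group SEs: s₁/√n₁ = 3.2/√72 = 0.3771, s₂/√n₂ = 9.3/√109 = 0.8908.
Unpooled SE of the difference: √(0.14220441 + 0.79352464) = 0.9673.
Margin of error = t* · SE = 2.353 × 0.9673 = 2.2761.
x̄₁ − x̄₂ = 51.7 − 41.8 = 9.9000.
CI: 9.9000 ± 2.2761 = (7.62, 12.18).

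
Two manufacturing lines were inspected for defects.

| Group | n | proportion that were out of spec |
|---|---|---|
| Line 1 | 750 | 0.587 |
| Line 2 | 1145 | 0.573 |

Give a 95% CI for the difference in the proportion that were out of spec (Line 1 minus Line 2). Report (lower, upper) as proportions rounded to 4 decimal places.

SE₁ = √(p̂₁(1−p̂₁)/n₁) = √(0.5870·0.4130/750) = 0.01798; SE₂ = √(0.5730·0.4270/1145) = 0.01462.
Independent samples: SE of the difference = √(SE₁² + SE₂²) = √(0.0003232804 + 0.0002137444) = 0.02317.
z* for 95% confidence is 1.960, so the margin of error is 1.960 × 0.02317 = 0.04541.
Point estimate p̂₁ − p̂₂ = 0.5870 − 0.5730 = 0.0140.
0.0140 ± 0.04541 → (-0.0314, 0.0594).

(-0.0314, 0.0594)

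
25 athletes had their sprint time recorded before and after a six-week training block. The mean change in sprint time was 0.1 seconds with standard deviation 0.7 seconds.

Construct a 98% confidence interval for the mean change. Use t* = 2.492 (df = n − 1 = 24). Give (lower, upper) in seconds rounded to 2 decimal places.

(-0.25, 0.45)

Paired design: SE = s_d/√n = 0.7/√25 = 0.1400.
t* = 2.492; margin of error = 2.492 × 0.1400 = 0.3489.
0.1 ± 0.3489 → (-0.25, 0.45).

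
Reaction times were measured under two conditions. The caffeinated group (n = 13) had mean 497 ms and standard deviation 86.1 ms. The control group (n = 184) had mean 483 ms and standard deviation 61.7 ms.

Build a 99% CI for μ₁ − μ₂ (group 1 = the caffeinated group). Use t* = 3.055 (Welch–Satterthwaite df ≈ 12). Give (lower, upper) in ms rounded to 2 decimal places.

Standard errors of each mean: 86.1/√13 = 23.8798 and 61.7/√184 = 4.5486.
SE(x̄₁ − x̄₂) = √(23.8798² + 4.5486²) = 24.3091 for independent samples with unequal variances.
With t* = 3.055, the margin is 3.055 × 24.3091 = 74.2643.
x̄₁ − x̄₂ = 497 − 483 = 14.0000; the interval is 14.0000 ± 74.2643 = (-60.26, 88.26).

(-60.26, 88.26)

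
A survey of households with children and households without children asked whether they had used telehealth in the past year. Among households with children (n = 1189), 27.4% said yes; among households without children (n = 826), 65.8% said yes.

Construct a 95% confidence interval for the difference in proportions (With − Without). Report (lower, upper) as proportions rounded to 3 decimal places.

(-0.425, -0.343)

Each SE is √(p̂(1−p̂)/n): √(0.2740·0.7260/1189) = 0.01293 and √(0.6580·0.3420/826) = 0.01651.
SE(p̂₁ − p̂₂) = √(SE₁² + SE₂²) = √(0.0001671849 + 0.0002725801) = 0.02097, since the two samples are independent.
At 95% confidence z* = 1.960; margin = 1.960 × 0.02097 = 0.04110.
The difference is 0.2740 − 0.6580 = -0.3840, so the interval is -0.3840 ± 0.04110 = (-0.425, -0.343).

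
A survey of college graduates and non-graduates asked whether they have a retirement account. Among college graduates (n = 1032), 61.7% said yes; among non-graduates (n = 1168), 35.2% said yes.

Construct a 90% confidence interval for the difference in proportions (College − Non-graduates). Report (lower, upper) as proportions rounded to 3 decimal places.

(0.231, 0.299)

Each SE is √(p̂(1−p̂)/n): √(0.6170·0.3830/1032) = 0.01513 and √(0.3520·0.6480/1168) = 0.01397.
SE(p̂₁ − p̂₂) = √(SE₁² + SE₂²) = √(0.0002289169 + 0.0001951609) = 0.02059, since the two samples are independent.
At 90% confidence z* = 1.645; margin = 1.645 × 0.02059 = 0.03387.
The difference is 0.6170 − 0.3520 = 0.2650, so the interval is 0.2650 ± 0.03387 = (0.231, 0.299).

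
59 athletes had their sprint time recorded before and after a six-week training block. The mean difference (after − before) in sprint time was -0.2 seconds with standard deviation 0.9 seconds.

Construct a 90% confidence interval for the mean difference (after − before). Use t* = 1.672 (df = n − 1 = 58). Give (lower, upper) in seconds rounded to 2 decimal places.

Paired design: SE = s_d/√n = 0.9/√59 = 0.1172.
t* = 1.672; margin of error = 1.672 × 0.1172 = 0.1960.
-0.2 ± 0.1960 → (-0.40, 0.00).

(-0.40, 0.00)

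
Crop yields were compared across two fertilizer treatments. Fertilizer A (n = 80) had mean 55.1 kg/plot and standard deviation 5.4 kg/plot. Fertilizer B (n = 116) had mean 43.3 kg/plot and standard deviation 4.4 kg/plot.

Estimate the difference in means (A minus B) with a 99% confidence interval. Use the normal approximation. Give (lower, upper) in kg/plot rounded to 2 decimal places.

(9.92, 13.68)

Per-group SEs: s₁/√n₁ = 5.4/√80 = 0.6037, s₂/√n₂ = 4.4/√116 = 0.4085.
Unpooled SE of the difference: √(0.36445369 + 0.16687225) = 0.7289.
Margin of error = z* · SE = 2.576 × 0.7289 = 1.8776.
x̄₁ − x̄₂ = 55.1 − 43.3 = 11.8000.
CI: 11.8000 ± 1.8776 = (9.92, 13.68).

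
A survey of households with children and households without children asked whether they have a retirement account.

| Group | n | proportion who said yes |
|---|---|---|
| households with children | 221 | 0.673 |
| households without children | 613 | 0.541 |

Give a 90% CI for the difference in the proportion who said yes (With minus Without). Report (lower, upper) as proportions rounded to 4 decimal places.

SE₁ = √(p̂₁(1−p̂₁)/n₁) = √(0.6730·0.3270/221) = 0.03156; SE₂ = √(0.5410·0.4590/613) = 0.02013.
Independent samples: SE of the difference = √(SE₁² + SE₂²) = √(0.0009960336 + 0.0004052169) = 0.03743.
z* for 90% confidence is 1.645, so the margin of error is 1.645 × 0.03743 = 0.06157.
Point estimate p̂₁ − p̂₂ = 0.6730 − 0.5410 = 0.1320.
0.1320 ± 0.06157 → (0.0704, 0.1936).

(0.0704, 0.1936)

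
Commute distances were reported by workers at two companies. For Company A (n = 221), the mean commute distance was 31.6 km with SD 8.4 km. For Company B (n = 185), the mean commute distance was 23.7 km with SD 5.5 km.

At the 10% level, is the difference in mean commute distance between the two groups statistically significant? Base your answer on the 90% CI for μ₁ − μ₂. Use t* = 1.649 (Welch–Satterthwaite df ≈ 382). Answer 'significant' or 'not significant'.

Per-group SEs: s₁/√n₁ = 8.4/√221 = 0.5650, s₂/√n₂ = 5.5/√185 = 0.4044.
Unpooled SE of the difference: √(0.319225 + 0.16353936) = 0.6948.
Margin of error = t* · SE = 1.649 × 0.6948 = 1.1457.
x̄₁ − x̄₂ = 31.6 − 23.7 = 7.9000.
CI: 7.9000 ± 1.1457 = (6.7543, 9.0457).
The interval (6.7543, 9.0457) does not contain 0, so the difference is significant.

significant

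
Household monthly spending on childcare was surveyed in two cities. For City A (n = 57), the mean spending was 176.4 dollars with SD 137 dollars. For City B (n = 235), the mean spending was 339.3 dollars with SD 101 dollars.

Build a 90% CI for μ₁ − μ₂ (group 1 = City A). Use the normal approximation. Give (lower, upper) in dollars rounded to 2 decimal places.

(-194.66, -131.14)

Standard errors of each mean: 137/√57 = 18.1461 and 101/√235 = 6.5885.
SE(x̄₁ − x̄₂) = √(18.1461² + 6.5885²) = 19.3052 for independent samples with unequal variances.
With z* = 1.645, the margin is 1.645 × 19.3052 = 31.7571.
x̄₁ − x̄₂ = 176.4 − 339.3 = -162.9000; the interval is -162.9000 ± 31.7571 = (-194.66, -131.14).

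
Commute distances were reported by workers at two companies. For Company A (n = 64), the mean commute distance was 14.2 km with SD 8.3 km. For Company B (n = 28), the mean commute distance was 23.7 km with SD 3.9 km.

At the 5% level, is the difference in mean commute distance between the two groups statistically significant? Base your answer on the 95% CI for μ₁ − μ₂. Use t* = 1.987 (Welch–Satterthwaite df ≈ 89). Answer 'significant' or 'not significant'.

significant

Per-group SEs: s₁/√n₁ = 8.3/√64 = 1.0375, s₂/√n₂ = 3.9/√28 = 0.7370.
Unpooled SE of the difference: √(1.07640625 + 0.543169) = 1.2726.
Margin of error = t* · SE = 1.987 × 1.2726 = 2.5287.
x̄₁ − x̄₂ = 14.2 − 23.7 = -9.5000.
CI: -9.5000 ± 2.5287 = (-12.0287, -6.9713).
The interval (-12.0287, -6.9713) does not contain 0, so the difference is significant.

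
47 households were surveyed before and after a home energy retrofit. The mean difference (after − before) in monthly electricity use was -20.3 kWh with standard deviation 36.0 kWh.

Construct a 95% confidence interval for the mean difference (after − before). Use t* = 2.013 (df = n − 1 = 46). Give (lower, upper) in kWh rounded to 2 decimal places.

Paired design: SE = s_d/√n = 36.0/√47 = 5.2511.
t* = 2.013; margin of error = 2.013 × 5.2511 = 10.5705.
-20.3 ± 10.5705 → (-30.87, -9.73).

(-30.87, -9.73)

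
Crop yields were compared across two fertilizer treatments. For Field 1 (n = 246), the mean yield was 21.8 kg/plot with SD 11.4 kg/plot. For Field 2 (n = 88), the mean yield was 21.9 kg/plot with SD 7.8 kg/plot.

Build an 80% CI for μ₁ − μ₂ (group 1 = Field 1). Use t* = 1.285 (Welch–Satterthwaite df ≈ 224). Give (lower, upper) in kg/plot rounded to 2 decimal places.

(-1.52, 1.32)

Per-group SEs: s₁/√n₁ = 11.4/√246 = 0.7268, s₂/√n₂ = 7.8/√88 = 0.8315.
Unpooled SE of the difference: √(0.52823824 + 0.69139225) = 1.1044.
Margin of error = t* · SE = 1.285 × 1.1044 = 1.4192.
x̄₁ − x̄₂ = 21.8 − 21.9 = -0.1000.
CI: -0.1000 ± 1.4192 = (-1.52, 1.32).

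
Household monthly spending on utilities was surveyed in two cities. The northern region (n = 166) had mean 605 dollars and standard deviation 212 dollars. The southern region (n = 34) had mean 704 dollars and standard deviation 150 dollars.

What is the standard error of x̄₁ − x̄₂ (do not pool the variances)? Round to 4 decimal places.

SE₁ = s₁/√n₁ = 212/√166 = 16.4544; SE₂ = 150/√34 = 25.7248.
Independent samples, unequal variances: SE_diff = √(SE₁² + SE₂²) = √(270.74727936 + 661.76533504) = 30.5371.

30.5371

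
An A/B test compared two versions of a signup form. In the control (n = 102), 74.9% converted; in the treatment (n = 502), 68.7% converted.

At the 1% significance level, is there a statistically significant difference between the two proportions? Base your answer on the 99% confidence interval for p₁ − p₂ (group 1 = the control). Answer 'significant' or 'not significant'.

not significant

Each SE is √(p̂(1−p̂)/n): √(0.7490·0.2510/102) = 0.04293 and √(0.6870·0.3130/502) = 0.02070.
SE(p̂₁ − p̂₂) = √(SE₁² + SE₂²) = √(0.0018429849 + 0.00042849) = 0.04766, since the two samples are independent.
At 99% confidence z* = 2.576; margin = 2.576 × 0.04766 = 0.12277.
The difference is 0.7490 − 0.6870 = 0.0620, so the interval is 0.0620 ± 0.12277 = (-0.06077, 0.18477).
The interval (-0.06077, 0.18477) contains 0, so the difference is not significant.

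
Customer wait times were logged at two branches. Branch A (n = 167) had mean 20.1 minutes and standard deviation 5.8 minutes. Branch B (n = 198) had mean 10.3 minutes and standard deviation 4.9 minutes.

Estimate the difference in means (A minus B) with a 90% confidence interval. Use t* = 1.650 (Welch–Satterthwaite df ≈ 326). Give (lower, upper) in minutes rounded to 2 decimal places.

Per-group SEs: s₁/√n₁ = 5.8/√167 = 0.4488, s₂/√n₂ = 4.9/√198 = 0.3482.
Unpooled SE of the difference: √(0.20142144 + 0.12124324) = 0.5680.
Margin of error = t* · SE = 1.650 × 0.5680 = 0.9372.
x̄₁ − x̄₂ = 20.1 − 10.3 = 9.8000.
CI: 9.8000 ± 0.9372 = (8.86, 10.74).

(8.86, 10.74)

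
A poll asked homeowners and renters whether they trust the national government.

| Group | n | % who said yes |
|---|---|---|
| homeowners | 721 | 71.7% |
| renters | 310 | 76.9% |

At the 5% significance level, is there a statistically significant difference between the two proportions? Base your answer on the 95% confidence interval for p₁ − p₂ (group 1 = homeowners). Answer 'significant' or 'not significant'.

The two standard errors are √(0.7170×0.2830/721) = 0.01678 and √(0.7690×0.2310/310) = 0.02394.
Because the samples are independent, SE_diff = √(0.01678² + 0.02394²) = 0.02924.
Using z* = 1.960 for 95%, ME = 1.960 × 0.02924 = 0.05731.
p̂₁ − p̂₂ = -0.0520; interval -0.0520 ± 0.05731 gives (-0.10931, 0.00531).
The interval (-0.10931, 0.00531) contains 0, so the difference is not significant.

not significant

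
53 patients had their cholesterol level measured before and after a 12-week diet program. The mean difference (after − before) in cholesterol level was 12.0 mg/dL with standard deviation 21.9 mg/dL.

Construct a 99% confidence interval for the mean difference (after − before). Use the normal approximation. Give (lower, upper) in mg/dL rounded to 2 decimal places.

Paired design: SE = s_d/√n = 21.9/√53 = 3.0082.
z* = 2.576; margin of error = 2.576 × 3.0082 = 7.7491.
12.0 ± 7.7491 → (4.25, 19.75).

(4.25, 19.75)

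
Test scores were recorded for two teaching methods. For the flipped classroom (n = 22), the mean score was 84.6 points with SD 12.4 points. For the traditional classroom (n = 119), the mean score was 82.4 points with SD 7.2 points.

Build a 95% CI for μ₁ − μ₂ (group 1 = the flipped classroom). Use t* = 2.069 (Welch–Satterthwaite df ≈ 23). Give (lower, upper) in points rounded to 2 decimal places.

(-3.44, 7.84)

Per-group SEs: s₁/√n₁ = 12.4/√22 = 2.6437, s₂/√n₂ = 7.2/√119 = 0.6600.
Unpooled SE of the difference: √(6.98914969 + 0.4356) = 2.7248.
Margin of error = t* · SE = 2.069 × 2.7248 = 5.6376.
x̄₁ − x̄₂ = 84.6 − 82.4 = 2.2000.
CI: 2.2000 ± 5.6376 = (-3.44, 7.84).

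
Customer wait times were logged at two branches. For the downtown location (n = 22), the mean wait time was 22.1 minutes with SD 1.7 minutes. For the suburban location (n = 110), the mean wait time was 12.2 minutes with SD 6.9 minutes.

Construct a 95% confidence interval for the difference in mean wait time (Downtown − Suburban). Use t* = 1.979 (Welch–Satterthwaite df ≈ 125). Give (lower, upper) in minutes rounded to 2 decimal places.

(8.41, 11.39)

Per-group SEs: s₁/√n₁ = 1.7/√22 = 0.3624, s₂/√n₂ = 6.9/√110 = 0.6579.
Unpooled SE of the difference: √(0.13133376 + 0.43283241) = 0.7511.
Margin of error = t* · SE = 1.979 × 0.7511 = 1.4864.
x̄₁ − x̄₂ = 22.1 − 12.2 = 9.9000.
CI: 9.9000 ± 1.4864 = (8.41, 11.39).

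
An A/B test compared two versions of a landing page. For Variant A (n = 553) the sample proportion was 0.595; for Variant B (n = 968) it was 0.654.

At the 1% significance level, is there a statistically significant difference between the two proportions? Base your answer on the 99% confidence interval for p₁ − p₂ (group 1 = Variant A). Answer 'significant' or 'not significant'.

not significant

The two standard errors are √(0.5950×0.4050/553) = 0.02087 and √(0.6540×0.3460/968) = 0.01529.
Because the samples are independent, SE_diff = √(0.02087² + 0.01529²) = 0.02587.
Using z* = 2.576 for 99%, ME = 2.576 × 0.02587 = 0.06664.
p̂₁ − p̂₂ = -0.0590; interval -0.0590 ± 0.06664 gives (-0.12564, 0.00764).
The interval (-0.12564, 0.00764) contains 0, so the difference is not significant.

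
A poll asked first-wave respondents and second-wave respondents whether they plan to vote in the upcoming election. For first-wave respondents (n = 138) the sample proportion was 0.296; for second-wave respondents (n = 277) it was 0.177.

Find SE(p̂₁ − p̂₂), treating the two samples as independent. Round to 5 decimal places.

0.04512

SE₁ = √(p̂₁(1−p̂₁)/n₁) = √(0.2960·0.7040/138) = 0.03886; SE₂ = √(0.1770·0.8230/277) = 0.02293.
Independent samples: SE of the difference = √(SE₁² + SE₂²) = √(0.0015100996 + 0.0005257849) = 0.04512.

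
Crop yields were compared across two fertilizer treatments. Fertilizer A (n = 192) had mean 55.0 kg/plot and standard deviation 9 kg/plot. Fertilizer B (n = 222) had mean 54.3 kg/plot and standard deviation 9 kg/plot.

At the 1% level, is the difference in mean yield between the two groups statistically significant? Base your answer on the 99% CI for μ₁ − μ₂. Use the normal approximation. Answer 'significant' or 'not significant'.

not significant

Per-group SEs: s₁/√n₁ = 9/√192 = 0.6495, s₂/√n₂ = 9/√222 = 0.6040.
Unpooled SE of the difference: √(0.42185025 + 0.364816) = 0.8869.
Margin of error = z* · SE = 2.576 × 0.8869 = 2.2847.
x̄₁ − x̄₂ = 55.0 − 54.3 = 0.7000.
CI: 0.7000 ± 2.2847 = (-1.5847, 2.9847).
The interval (-1.5847, 2.9847) contains 0, so the difference is not significant.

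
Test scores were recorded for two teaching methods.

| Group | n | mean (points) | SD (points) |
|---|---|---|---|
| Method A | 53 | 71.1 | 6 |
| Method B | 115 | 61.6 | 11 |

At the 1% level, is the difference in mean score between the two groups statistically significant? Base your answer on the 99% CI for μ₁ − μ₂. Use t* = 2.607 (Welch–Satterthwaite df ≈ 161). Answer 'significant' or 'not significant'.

Standard errors of each mean: 6/√53 = 0.8242 and 11/√115 = 1.0258.
SE(x̄₁ − x̄₂) = √(0.8242² + 1.0258²) = 1.3159 for independent samples with unequal variances.
With t* = 2.607, the margin is 2.607 × 1.3159 = 3.4306.
x̄₁ − x̄₂ = 71.1 − 61.6 = 9.5000; the interval is 9.5000 ± 3.4306 = (6.0694, 12.9306).
The interval (6.0694, 12.9306) does not contain 0, so the difference is significant.

significant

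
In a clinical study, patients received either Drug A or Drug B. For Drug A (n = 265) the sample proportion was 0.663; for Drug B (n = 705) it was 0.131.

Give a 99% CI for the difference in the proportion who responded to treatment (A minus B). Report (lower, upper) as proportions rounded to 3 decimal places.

(0.450, 0.614)

Each SE is √(p̂(1−p̂)/n): √(0.6630·0.3370/265) = 0.02904 and √(0.1310·0.8690/705) = 0.01271.
SE(p̂₁ − p̂₂) = √(SE₁² + SE₂²) = √(0.0008433216 + 0.0001615441) = 0.03170, since the two samples are independent.
At 99% confidence z* = 2.576; margin = 2.576 × 0.03170 = 0.08166.
The difference is 0.6630 − 0.1310 = 0.5320, so the interval is 0.5320 ± 0.08166 = (0.450, 0.614).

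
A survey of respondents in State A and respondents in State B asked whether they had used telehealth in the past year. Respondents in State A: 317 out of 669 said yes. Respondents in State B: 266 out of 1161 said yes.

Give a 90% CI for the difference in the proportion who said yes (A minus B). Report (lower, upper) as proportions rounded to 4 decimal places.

First, p̂₁ = 317/669 = 0.4738; p̂₂ = 266/1161 = 0.2291.
The two standard errors are √(0.4738×0.5262/669) = 0.01930 and √(0.2291×0.7709/1161) = 0.01233.
Because the samples are independent, SE_diff = √(0.01930² + 0.01233²) = 0.02290.
Using z* = 1.645 for 90%, ME = 1.645 × 0.02290 = 0.03767.
p̂₁ − p̂₂ = 0.2447; interval 0.2447 ± 0.03767 gives (0.2070, 0.2824).

(0.2070, 0.2824)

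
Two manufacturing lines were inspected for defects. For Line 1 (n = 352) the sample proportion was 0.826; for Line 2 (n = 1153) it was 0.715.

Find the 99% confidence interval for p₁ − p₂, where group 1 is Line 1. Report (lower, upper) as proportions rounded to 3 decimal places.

(0.049, 0.173)

The two standard errors are √(0.8260×0.1740/352) = 0.02021 and √(0.7150×0.2850/1153) = 0.01329.
Because the samples are independent, SE_diff = √(0.02021² + 0.01329²) = 0.02419.
Using z* = 2.576 for 99%, ME = 2.576 × 0.02419 = 0.06231.
p̂₁ − p̂₂ = 0.1110; interval 0.1110 ± 0.06231 gives (0.049, 0.173).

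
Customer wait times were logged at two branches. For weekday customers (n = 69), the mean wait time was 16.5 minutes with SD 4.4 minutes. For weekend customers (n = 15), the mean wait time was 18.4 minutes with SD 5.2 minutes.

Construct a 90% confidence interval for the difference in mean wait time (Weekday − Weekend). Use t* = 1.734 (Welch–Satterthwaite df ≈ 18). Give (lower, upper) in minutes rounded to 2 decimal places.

(-4.40, 0.60)

Per-group SEs: s₁/√n₁ = 4.4/√69 = 0.5297, s₂/√n₂ = 5.2/√15 = 1.3426.
Unpooled SE of the difference: √(0.28058209 + 1.80257476) = 1.4433.
Margin of error = t* · SE = 1.734 × 1.4433 = 2.5027.
x̄₁ − x̄₂ = 16.5 − 18.4 = -1.9000.
CI: -1.9000 ± 2.5027 = (-4.40, 0.60).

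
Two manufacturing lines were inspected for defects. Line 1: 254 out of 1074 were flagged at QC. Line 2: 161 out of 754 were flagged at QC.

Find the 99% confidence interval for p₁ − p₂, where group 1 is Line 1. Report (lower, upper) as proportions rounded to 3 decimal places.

(-0.028, 0.074)

First, p̂₁ = 254/1074 = 0.2365; p̂₂ = 161/754 = 0.2135.
The two standard errors are √(0.2365×0.7635/1074) = 0.01297 and √(0.2135×0.7865/754) = 0.01492.
Because the samples are independent, SE_diff = √(0.01297² + 0.01492²) = 0.01977.
Using z* = 2.576 for 99%, ME = 2.576 × 0.01977 = 0.05093.
p̂₁ − p̂₂ = 0.0230; interval 0.0230 ± 0.05093 gives (-0.028, 0.074).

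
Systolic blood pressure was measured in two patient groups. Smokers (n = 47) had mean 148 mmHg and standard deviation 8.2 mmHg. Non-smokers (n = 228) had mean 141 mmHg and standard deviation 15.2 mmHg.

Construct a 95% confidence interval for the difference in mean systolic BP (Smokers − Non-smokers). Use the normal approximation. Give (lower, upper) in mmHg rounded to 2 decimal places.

(3.94, 10.06)

SE₁ = s₁/√n₁ = 8.2/√47 = 1.1961; SE₂ = 15.2/√228 = 1.0066.
Independent samples, unequal variances: SE_diff = √(SE₁² + SE₂²) = √(1.43065521 + 1.01324356) = 1.5633.
z* = 1.960, so margin of error = 1.960 × 1.5633 = 3.0641.
Difference in means = 148 − 141 = 7.0000.
7.0000 ± 3.0641 → (3.94, 10.06).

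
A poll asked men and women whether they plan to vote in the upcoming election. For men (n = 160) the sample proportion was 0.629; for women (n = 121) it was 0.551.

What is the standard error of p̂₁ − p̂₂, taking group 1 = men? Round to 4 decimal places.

Each SE is √(p̂(1−p̂)/n): √(0.6290·0.3710/160) = 0.03819 and √(0.5510·0.4490/121) = 0.04522.
SE(p̂₁ − p̂₂) = √(SE₁² + SE₂²) = √(0.0014584761 + 0.0020448484) = 0.05919, since the two samples are independent.

0.0592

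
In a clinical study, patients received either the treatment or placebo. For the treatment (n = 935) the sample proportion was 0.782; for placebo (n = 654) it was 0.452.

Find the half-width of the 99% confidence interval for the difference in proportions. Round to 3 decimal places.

0.061

Each SE is √(p̂(1−p̂)/n): √(0.7820·0.2180/935) = 0.01350 and √(0.4520·0.5480/654) = 0.01946.
SE(p̂₁ − p̂₂) = √(SE₁² + SE₂²) = √(0.00018225 + 0.0003786916) = 0.02368, since the two samples are independent.
At 99% confidence z* = 2.576; margin = 2.576 × 0.02368 = 0.06100.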